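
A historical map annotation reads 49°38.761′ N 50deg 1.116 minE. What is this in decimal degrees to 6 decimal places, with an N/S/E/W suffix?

49.646017° N, 50.018600° E

Latitude: 38.761′ = 0.646017°; total 49.6460167
λ: 50 + 1.116/60 = 50.0186000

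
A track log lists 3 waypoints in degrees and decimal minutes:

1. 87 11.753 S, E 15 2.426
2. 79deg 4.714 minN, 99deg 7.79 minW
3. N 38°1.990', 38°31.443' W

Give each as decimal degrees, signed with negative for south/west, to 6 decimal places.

1. -87.195883, 15.040433
2. 79.078567, -99.129833
3. 38.033167, -38.524050

Point 1:
  Lat: 11.753′ = 0.195883°; total 87.1958833
  S ⇒ negate
  Lon: 15 + 2.426/60 = 15.0404333
  E → positive
Point 2:
  Lat: 79 + 4.714/60 = 79.0785667
  N ⇒ keep positive
  λ: 7.79′ = 0.129833°; total 99.1298333
  W ⇒ negate
Point 3:
  Latitude: 1.99′ = 0.033167°; total 38.0331667
  N → positive
  Longitude: 38 + 31.443/60 = 38.5240500
  W ⇒ negate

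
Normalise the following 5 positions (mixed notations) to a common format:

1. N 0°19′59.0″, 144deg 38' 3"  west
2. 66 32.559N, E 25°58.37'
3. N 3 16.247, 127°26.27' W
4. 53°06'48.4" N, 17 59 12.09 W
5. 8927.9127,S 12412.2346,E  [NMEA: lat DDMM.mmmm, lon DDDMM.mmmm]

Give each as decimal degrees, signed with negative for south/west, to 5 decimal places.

1. 0.33306, -144.63417
2. 66.54265, 25.97283
3. 3.27078, -127.43783
4. 53.11344, -17.98669
5. -89.46521, 124.20391

Point 1:
  Latitude: 19′ + 59″ = 19.98333′; 0 + 19.98333/60 = 0.333056
  N → positive
  λ: 38′ + 3″ = 38.05000′; 144 + 38.05000/60 = 144.634167
  W ⇒ negate
Point 2:
  φ: 32.559′ = 0.542650°; total 66.542650
  N ⇒ keep positive
  Lon: 25 + 58.37/60 = 25.972833
  E ⇒ keep positive
Point 3:
  Lat: 16.247′ = 0.270783°; total 3.270783
  N ⇒ keep positive
  λ: 127 + 26.27/60 = 127.437833
  W → negative
Point 4:
  φ: 6′ + 48.4″ = 6.80667′; 53 + 6.80667/60 = 53.113444
  N ⇒ keep positive
  Lon: 59′ + 12.09″ = 59.20150′; 17 + 59.20150/60 = 17.986692
  hemisphere W, so the sign is −
Point 5:
  Latitude: degrees = first 2 digits = 89, minutes = 27.9127; 89 + 27.9127/60 = 89.465212
  S ⇒ negate
  λ: degrees = first 3 digits = 124, minutes = 12.2346; 124 + 12.2346/60 = 124.203910
  E ⇒ keep positive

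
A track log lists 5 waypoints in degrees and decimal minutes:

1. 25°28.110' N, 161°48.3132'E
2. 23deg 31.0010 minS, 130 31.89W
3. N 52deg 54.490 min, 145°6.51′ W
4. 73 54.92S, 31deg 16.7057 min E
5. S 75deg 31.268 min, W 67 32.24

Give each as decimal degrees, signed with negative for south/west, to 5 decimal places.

1. 25.46850, 161.80522
2. -23.51668, -130.53150
3. 52.90817, -145.10850
4. -73.91533, 31.27843
5. -75.52113, -67.53733

Point 1:
  φ: 25 + 28.11/60 = 25.468500
  N → positive
  Lon: 48.3132′ = 0.805220°; total 161.805220
  E ⇒ keep positive
Point 2:
  Lat: 31.001′ = 0.516683°; total 23.516683
  S → negative
  λ: 130 + 31.89/60 = 130.531500
  hemisphere W, so the sign is −
Point 3:
  φ: 54.49′ = 0.908167°; total 52.908167
  N ⇒ keep positive
  λ: 145 + 6.51/60 = 145.108500
  W → negative
Point 4:
  Lat: 54.92′ = 0.915333°; total 73.915333
  S ⇒ negate
  Longitude: 16.7057′ = 0.278428°; total 31.278428
  E → positive
Point 5:
  Lat: 75 + 31.268/60 = 75.521133
  S ⇒ negate
  Lon: 32.24′ = 0.537333°; total 67.537333
  hemisphere W, so the sign is −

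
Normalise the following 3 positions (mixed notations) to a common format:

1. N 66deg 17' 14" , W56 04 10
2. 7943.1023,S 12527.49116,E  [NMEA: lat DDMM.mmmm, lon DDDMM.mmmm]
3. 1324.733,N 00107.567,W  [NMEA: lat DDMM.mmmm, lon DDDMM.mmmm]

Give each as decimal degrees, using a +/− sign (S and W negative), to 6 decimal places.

1. 66.287222, -56.069444
2. -79.718372, 125.458186
3. 13.412217, -1.126117

Point 1:
  Lat: 66 + 17/60 + 14/3600 = 66.2872222
  N → positive
  λ: 4′ + 10″ = 4.16667′; 56 + 4.16667/60 = 56.0694444
  W ⇒ negate
Point 2:
  Lat: degrees = first 2 digits = 79, minutes = 43.1023; 79 + 43.1023/60 = 79.7183717
  S → negative
  Longitude: degrees = first 3 digits = 125, minutes = 27.49116; 125 + 27.49116/60 = 125.4581860
  E → positive
Point 3:
  φ: degrees = first 2 digits = 13, minutes = 24.733; 13 + 24.733/60 = 13.4122167
  N ⇒ keep positive
  λ: degrees = first 3 digits = 1, minutes = 7.567; 1 + 7.567/60 = 1.1261167
  hemisphere W, so the sign is −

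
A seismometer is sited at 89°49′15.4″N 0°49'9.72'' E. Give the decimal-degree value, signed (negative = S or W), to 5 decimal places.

89.82094, 0.81937

Latitude: 89 + 49/60 + 15.4/3600 = 89.820944
N ⇒ keep positive
Lon: 0° + 49/60 + 9.72/3600 = 0 + 0.816667 + 0.002700 = 0.819367
E ⇒ keep positive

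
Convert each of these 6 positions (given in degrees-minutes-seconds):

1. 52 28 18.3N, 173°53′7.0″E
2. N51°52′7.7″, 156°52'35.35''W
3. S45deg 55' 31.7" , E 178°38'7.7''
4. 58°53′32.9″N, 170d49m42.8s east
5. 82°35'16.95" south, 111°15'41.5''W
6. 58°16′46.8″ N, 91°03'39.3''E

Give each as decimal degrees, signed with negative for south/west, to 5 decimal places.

Point 1:
  φ: 52° + 28/60 + 18.3/3600 = 52 + 0.466667 + 0.005083 = 52.471750
  N ⇒ keep positive
  Longitude: 173 + 53/60 + 7/3600 = 173.885278
  E → positive
Point 2:
  Latitude: 51° + 52/60 + 7.7/3600 = 51 + 0.866667 + 0.002139 = 51.868806
  N ⇒ keep positive
  Longitude: 52′ + 35.35″ = 52.58917′; 156 + 52.58917/60 = 156.876486
  W → negative
Point 3:
  φ: 45 + 55/60 + 31.7/3600 = 45.925472
  S ⇒ negate
  Longitude: 178 + 38/60 + 7.7/3600 = 178.635472
  E ⇒ keep positive
Point 4:
  φ: 53′ + 32.9″ = 53.54833′; 58 + 53.54833/60 = 58.892472
  N → positive
  Lon: 170 + 49/60 + 42.8/3600 = 170.828556
  E ⇒ keep positive
Point 5:
  Lat: 82° + 35/60 + 16.95/3600 = 82 + 0.583333 + 0.004708 = 82.588042
  S ⇒ negate
  Longitude: 111° + 15/60 + 41.5/3600 = 111 + 0.250000 + 0.011528 = 111.261528
  W → negative
Point 6:
  Latitude: 16′ + 46.8″ = 16.78000′; 58 + 16.78000/60 = 58.279667
  N ⇒ keep positive
  λ: 3′ + 39.3″ = 3.65500′; 91 + 3.65500/60 = 91.060917
  E ⇒ keep positive

1. 52.47175, 173.88528
2. 51.86881, -156.87649
3. -45.92547, 178.63547
4. 58.89247, 170.82856
5. -82.58804, -111.26153
6. 58.27967, 91.06092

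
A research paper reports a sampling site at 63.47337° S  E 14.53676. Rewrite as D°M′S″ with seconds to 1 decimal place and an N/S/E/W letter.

63°28′24.1″ S, 14°32′12.3″ E

φ: 0.473370 × 60 = 28.40220′ → 28′, remainder × 60 = 24.132″
λ: 0.536760 × 60 = 32.20560′ → 32′, remainder × 60 = 12.336″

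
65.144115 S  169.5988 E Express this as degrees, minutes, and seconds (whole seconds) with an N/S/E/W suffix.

Latitude: 0.144115° → 8.64690′; 0.64690 × 60 = 38.81″
Longitude: 0.598800 × 60 = 35.92800′ → 35′, remainder × 60 = 55.68″

65°08′39″ S, 169°35′56″ E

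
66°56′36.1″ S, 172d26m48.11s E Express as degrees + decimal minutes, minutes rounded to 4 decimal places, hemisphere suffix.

Latitude: seconds/60 = 0.60167; minutes = 56 + 0.60167 = 56.601667
Longitude: seconds/60 = 0.80183; minutes = 26 + 0.80183 = 26.801833

66° 56.6017′ S, 172° 26.8018′ E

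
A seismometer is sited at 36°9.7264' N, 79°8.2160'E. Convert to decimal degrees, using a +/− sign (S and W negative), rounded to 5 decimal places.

36.16211, 79.13693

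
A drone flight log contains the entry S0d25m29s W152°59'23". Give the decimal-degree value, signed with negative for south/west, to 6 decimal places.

Lat: 25′ + 29″ = 25.48333′; 0 + 25.48333/60 = 0.4247222
S → negative
Longitude: 152° + 59/60 + 23/3600 = 152 + 0.983333 + 0.006389 = 152.9897222
W ⇒ negate

-0.424722, -152.989722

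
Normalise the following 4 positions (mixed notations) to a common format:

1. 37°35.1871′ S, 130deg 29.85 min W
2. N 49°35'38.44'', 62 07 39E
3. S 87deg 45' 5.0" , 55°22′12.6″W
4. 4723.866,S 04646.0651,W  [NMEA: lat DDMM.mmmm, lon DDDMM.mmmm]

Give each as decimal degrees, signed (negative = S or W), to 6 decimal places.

1. -37.586452, -130.497500
2. 49.594011, 62.127500
3. -87.751389, -55.370167
4. -47.397767, -46.767752

Point 1:
  Lat: 35.1871′ = 0.586452°; total 37.5864517
  hemisphere S, so the sign is −
  λ: 130 + 29.85/60 = 130.4975000
  W → negative
Point 2:
  φ: 49° + 35/60 + 38.44/3600 = 49 + 0.583333 + 0.010678 = 49.5940111
  N → positive
  Lon: 7′ + 39″ = 7.65000′; 62 + 7.65000/60 = 62.1275000
  E → positive
Point 3:
  Lat: 87 + 45/60 + 5/3600 = 87.7513889
  S → negative
  Lon: 55 + 22/60 + 12.6/3600 = 55.3701667
  hemisphere W, so the sign is −
Point 4:
  Lat: degrees = first 2 digits = 47, minutes = 23.866; 47 + 23.866/60 = 47.3977667
  hemisphere S, so the sign is −
  λ: split at 3 digits → 046° and 46.0651′; 46 + 46.0651/60 = 46.7677517
  W → negative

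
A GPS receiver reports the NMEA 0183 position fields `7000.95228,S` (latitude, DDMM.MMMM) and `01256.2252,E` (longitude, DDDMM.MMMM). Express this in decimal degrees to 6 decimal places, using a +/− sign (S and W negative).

-70.015871, 12.937087

φ: degrees = first 2 digits = 70, minutes = 0.95228; 70 + 0.95228/60 = 70.0158713
S ⇒ negate
Longitude: degrees = first 3 digits = 12, minutes = 56.2252; 12 + 56.2252/60 = 12.9370867
E → positive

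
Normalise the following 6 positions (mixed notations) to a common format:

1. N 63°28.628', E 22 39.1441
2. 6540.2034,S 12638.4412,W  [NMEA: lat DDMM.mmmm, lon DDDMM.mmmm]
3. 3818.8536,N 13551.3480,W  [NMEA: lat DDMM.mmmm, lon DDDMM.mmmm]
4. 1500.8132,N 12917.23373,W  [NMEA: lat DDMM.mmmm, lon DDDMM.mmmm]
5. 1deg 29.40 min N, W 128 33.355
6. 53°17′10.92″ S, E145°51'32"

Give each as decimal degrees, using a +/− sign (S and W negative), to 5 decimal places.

1. 63.47713, 22.65240
2. -65.67006, -126.64069
3. 38.31423, -135.85580
4. 15.01355, -129.28723
5. 1.49000, -128.55592
6. -53.28637, 145.85889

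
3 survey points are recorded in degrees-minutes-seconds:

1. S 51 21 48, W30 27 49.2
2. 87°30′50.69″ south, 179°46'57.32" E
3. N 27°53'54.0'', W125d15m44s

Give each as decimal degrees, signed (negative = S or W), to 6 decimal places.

1. -51.363333, -30.463667
2. -87.514081, 179.782589
3. 27.898333, -125.262222

Point 1:
  φ: 21′ + 48″ = 21.80000′; 51 + 21.80000/60 = 51.3633333
  S ⇒ negate
  Longitude: 30 + 27/60 + 49.2/3600 = 30.4636667
  W ⇒ negate
Point 2:
  Lat: 87 + 30/60 + 50.69/3600 = 87.5140806
  S → negative
  λ: 46′ + 57.32″ = 46.95533′; 179 + 46.95533/60 = 179.7825889
  E ⇒ keep positive
Point 3:
  Lat: 27° + 53/60 + 54/3600 = 27 + 0.883333 + 0.015000 = 27.8983333
  N ⇒ keep positive
  Longitude: 125° + 15/60 + 44/3600 = 125 + 0.250000 + 0.012222 = 125.2622222
  hemisphere W, so the sign is −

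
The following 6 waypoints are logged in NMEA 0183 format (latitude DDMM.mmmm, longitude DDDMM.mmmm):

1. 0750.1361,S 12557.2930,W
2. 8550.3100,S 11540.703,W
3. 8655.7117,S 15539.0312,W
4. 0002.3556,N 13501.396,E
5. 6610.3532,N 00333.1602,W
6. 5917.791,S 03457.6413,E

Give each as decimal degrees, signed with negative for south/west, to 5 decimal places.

1. -7.83560, -125.95488
2. -85.83850, -115.67838
3. -86.92853, -155.65052
4. 0.03926, 135.02327
5. 66.17255, -3.55267
6. -59.29652, 34.96069

Point 1:
  Lat: degrees = first 2 digits = 7, minutes = 50.1361; 7 + 50.1361/60 = 7.835602
  S ⇒ negate
  Lon: split at 3 digits → 125° and 57.293′; 125 + 57.293/60 = 125.954883
  hemisphere W, so the sign is −
Point 2:
  φ: split at 2 digits → 85° and 50.31′; 85 + 50.31/60 = 85.838500
  hemisphere S, so the sign is −
  Lon: degrees = first 3 digits = 115, minutes = 40.703; 115 + 40.703/60 = 115.678383
  W → negative
Point 3:
  φ: split at 2 digits → 86° and 55.7117′; 86 + 55.7117/60 = 86.928528
  S → negative
  Lon: split at 3 digits → 155° and 39.0312′; 155 + 39.0312/60 = 155.650520
  W ⇒ negate
Point 4:
  Lat: degrees = first 2 digits = 0, minutes = 2.3556; 0 + 2.3556/60 = 0.039260
  N ⇒ keep positive
  Longitude: split at 3 digits → 135° and 1.396′; 135 + 1.396/60 = 135.023267
  E → positive
Point 5:
  φ: split at 2 digits → 66° and 10.3532′; 66 + 10.3532/60 = 66.172553
  N ⇒ keep positive
  Lon: degrees = first 3 digits = 3, minutes = 33.1602; 3 + 33.1602/60 = 3.552670
  hemisphere W, so the sign is −
Point 6:
  Lat: degrees = first 2 digits = 59, minutes = 17.791; 59 + 17.791/60 = 59.296517
  hemisphere S, so the sign is −
  λ: split at 3 digits → 034° and 57.6413′; 34 + 57.6413/60 = 34.960688
  E ⇒ keep positive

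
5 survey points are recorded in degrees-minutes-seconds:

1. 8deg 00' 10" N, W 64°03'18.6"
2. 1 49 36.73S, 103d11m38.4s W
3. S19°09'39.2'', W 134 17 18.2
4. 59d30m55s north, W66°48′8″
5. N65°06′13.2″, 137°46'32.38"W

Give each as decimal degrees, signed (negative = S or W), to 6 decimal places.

1. 8.002778, -64.055167
2. -1.826869, -103.194000
3. -19.160889, -134.288389
4. 59.515278, -66.802222
5. 65.103667, -137.775661

Point 1:
  Latitude: 8° + 0/60 + 10/3600 = 8 + 0.000000 + 0.002778 = 8.0027778
  N ⇒ keep positive
  Lon: 64 + 3/60 + 18.6/3600 = 64.0551667
  hemisphere W, so the sign is −
Point 2:
  Lat: 1 + 49/60 + 36.73/3600 = 1.8268694
  S ⇒ negate
  λ: 103° + 11/60 + 38.4/3600 = 103 + 0.183333 + 0.010667 = 103.1940000
  W ⇒ negate
Point 3:
  Latitude: 19° + 9/60 + 39.2/3600 = 19 + 0.150000 + 0.010889 = 19.1608889
  S ⇒ negate
  Longitude: 134° + 17/60 + 18.2/3600 = 134 + 0.283333 + 0.005056 = 134.2883889
  hemisphere W, so the sign is −
Point 4:
  Latitude: 30′ + 55″ = 30.91667′; 59 + 30.91667/60 = 59.5152778
  N → positive
  Lon: 66° + 48/60 + 8/3600 = 66 + 0.800000 + 0.002222 = 66.8022222
  W ⇒ negate
Point 5:
  φ: 6′ + 13.2″ = 6.22000′; 65 + 6.22000/60 = 65.1036667
  N → positive
  Lon: 137° + 46/60 + 32.38/3600 = 137 + 0.766667 + 0.008994 = 137.7756611
  W → negative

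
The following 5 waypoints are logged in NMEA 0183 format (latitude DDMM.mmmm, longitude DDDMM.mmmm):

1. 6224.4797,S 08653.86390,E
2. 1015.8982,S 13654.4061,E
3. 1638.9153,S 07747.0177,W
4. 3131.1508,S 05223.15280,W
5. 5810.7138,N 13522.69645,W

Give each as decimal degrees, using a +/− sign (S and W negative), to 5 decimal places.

1. -62.40800, 86.89773
2. -10.26497, 136.90677
3. -16.64859, -77.78363
4. -31.51918, -52.38588
5. 58.17856, -135.37827

Point 1:
  φ: degrees = first 2 digits = 62, minutes = 24.4797; 62 + 24.4797/60 = 62.407995
  S ⇒ negate
  Lon: degrees = first 3 digits = 86, minutes = 53.8639; 86 + 53.8639/60 = 86.897732
  E ⇒ keep positive
Point 2:
  Lat: split at 2 digits → 10° and 15.8982′; 10 + 15.8982/60 = 10.264970
  S ⇒ negate
  Longitude: degrees = first 3 digits = 136, minutes = 54.4061; 136 + 54.4061/60 = 136.906768
  E → positive
Point 3:
  φ: split at 2 digits → 16° and 38.9153′; 16 + 38.9153/60 = 16.648588
  S ⇒ negate
  Longitude: split at 3 digits → 077° and 47.0177′; 77 + 47.0177/60 = 77.783628
  W → negative
Point 4:
  Lat: split at 2 digits → 31° and 31.1508′; 31 + 31.1508/60 = 31.519180
  hemisphere S, so the sign is −
  Lon: degrees = first 3 digits = 52, minutes = 23.1528; 52 + 23.1528/60 = 52.385880
  hemisphere W, so the sign is −
Point 5:
  Latitude: split at 2 digits → 58° and 10.7138′; 58 + 10.7138/60 = 58.178563
  N ⇒ keep positive
  Longitude: split at 3 digits → 135° and 22.69645′; 135 + 22.69645/60 = 135.378274
  W ⇒ negate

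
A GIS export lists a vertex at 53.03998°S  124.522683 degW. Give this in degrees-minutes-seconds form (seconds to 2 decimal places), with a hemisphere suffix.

Latitude: 0.039980° → 2.39880′; 0.39880 × 60 = 23.9280″
Lon: whole degrees 124; 31.36098′ → 31′ and 21.6588″

53°02′23.93″ S, 124°31′21.66″ W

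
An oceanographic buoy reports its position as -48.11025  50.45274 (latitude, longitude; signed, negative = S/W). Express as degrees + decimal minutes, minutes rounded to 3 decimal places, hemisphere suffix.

Latitude is negative → S; |value| = 48.110250
φ: 48° + 0.110250 × 60 = 48° 6.61500′
Longitude: fractional part 0.452740 → 27.16440 minutes

48° 6.615′ S, 50° 27.164′ E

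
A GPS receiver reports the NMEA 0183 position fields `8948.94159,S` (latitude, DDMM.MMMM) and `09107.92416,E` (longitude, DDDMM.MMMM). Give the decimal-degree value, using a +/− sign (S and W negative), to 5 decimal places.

φ: split at 2 digits → 89° and 48.94159′; 89 + 48.94159/60 = 89.815693
S ⇒ negate
Lon: split at 3 digits → 091° and 7.92416′; 91 + 7.92416/60 = 91.132069
E ⇒ keep positive

-89.81569, 91.13207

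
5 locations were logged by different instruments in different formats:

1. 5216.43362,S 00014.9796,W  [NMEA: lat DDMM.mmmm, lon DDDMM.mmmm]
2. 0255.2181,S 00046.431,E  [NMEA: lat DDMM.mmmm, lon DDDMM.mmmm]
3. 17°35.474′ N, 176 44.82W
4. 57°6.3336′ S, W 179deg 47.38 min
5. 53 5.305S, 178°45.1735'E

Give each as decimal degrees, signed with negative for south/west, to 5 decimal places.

Point 1:
  φ: degrees = first 2 digits = 52, minutes = 16.43362; 52 + 16.43362/60 = 52.273894
  hemisphere S, so the sign is −
  λ: degrees = first 3 digits = 0, minutes = 14.9796; 0 + 14.9796/60 = 0.249660
  W → negative
Point 2:
  Latitude: degrees = first 2 digits = 2, minutes = 55.2181; 2 + 55.2181/60 = 2.920302
  S ⇒ negate
  λ: degrees = first 3 digits = 0, minutes = 46.431; 0 + 46.431/60 = 0.773850
  E ⇒ keep positive
Point 3:
  Lat: 17 + 35.474/60 = 17.591233
  N ⇒ keep positive
  Lon: 176 + 44.82/60 = 176.747000
  W → negative
Point 4:
  Latitude: 57 + 6.3336/60 = 57.105560
  hemisphere S, so the sign is −
  λ: 179 + 47.38/60 = 179.789667
  W ⇒ negate
Point 5:
  φ: 53 + 5.305/60 = 53.088417
  S ⇒ negate
  Longitude: 178 + 45.1735/60 = 178.752892
  E → positive

1. -52.27389, -0.24966
2. -2.92030, 0.77385
3. 17.59123, -176.74700
4. -57.10556, -179.78967
5. -53.08842, 178.75289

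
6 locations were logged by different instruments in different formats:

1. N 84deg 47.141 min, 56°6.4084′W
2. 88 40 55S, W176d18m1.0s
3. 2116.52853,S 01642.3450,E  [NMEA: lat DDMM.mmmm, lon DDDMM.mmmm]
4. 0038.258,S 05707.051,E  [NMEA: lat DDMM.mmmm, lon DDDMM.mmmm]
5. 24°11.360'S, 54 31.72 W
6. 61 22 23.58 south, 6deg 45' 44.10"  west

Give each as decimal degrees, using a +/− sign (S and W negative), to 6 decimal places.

Point 1:
  Lat: 84 + 47.141/60 = 84.7856833
  N ⇒ keep positive
  λ: 56 + 6.4084/60 = 56.1068067
  W ⇒ negate
Point 2:
  φ: 88° + 40/60 + 55/3600 = 88 + 0.666667 + 0.015278 = 88.6819444
  S → negative
  Lon: 18′ + 1″ = 18.01667′; 176 + 18.01667/60 = 176.3002778
  W → negative
Point 3:
  Lat: degrees = first 2 digits = 21, minutes = 16.52853; 21 + 16.52853/60 = 21.2754755
  S → negative
  Lon: degrees = first 3 digits = 16, minutes = 42.345; 16 + 42.345/60 = 16.7057500
  E ⇒ keep positive
Point 4:
  Lat: split at 2 digits → 00° and 38.258′; 0 + 38.258/60 = 0.6376333
  S ⇒ negate
  Lon: split at 3 digits → 057° and 7.051′; 57 + 7.051/60 = 57.1175167
  E ⇒ keep positive
Point 5:
  Latitude: 11.36′ = 0.189333°; total 24.1893333
  S → negative
  Lon: 31.72′ = 0.528667°; total 54.5286667
  W → negative
Point 6:
  φ: 22′ + 23.58″ = 22.39300′; 61 + 22.39300/60 = 61.3732167
  hemisphere S, so the sign is −
  Lon: 6 + 45/60 + 44.1/3600 = 6.7622500
  W ⇒ negate

1. 84.785683, -56.106807
2. -88.681944, -176.300278
3. -21.275476, 16.705750
4. -0.637633, 57.117517
5. -24.189333, -54.528667
6. -61.373217, -6.762250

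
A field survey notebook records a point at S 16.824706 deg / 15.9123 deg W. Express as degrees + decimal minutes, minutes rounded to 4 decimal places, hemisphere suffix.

16° 49.4824′ S, 15° 54.7380′ W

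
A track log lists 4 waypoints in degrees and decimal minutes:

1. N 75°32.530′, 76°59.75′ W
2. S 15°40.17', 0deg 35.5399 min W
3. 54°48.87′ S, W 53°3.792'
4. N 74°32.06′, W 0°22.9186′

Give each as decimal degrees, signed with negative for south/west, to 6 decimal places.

Point 1:
  Latitude: 75 + 32.53/60 = 75.5421667
  N → positive
  Lon: 76 + 59.75/60 = 76.9958333
  W → negative
Point 2:
  φ: 15 + 40.17/60 = 15.6695000
  hemisphere S, so the sign is −
  Lon: 35.5399′ = 0.592332°; total 0.5923317
  W ⇒ negate
Point 3:
  Lat: 54 + 48.87/60 = 54.8145000
  S ⇒ negate
  Longitude: 53 + 3.792/60 = 53.0632000
  W ⇒ negate
Point 4:
  Lat: 74 + 32.06/60 = 74.5343333
  N ⇒ keep positive
  λ: 22.9186′ = 0.381977°; total 0.3819767
  hemisphere W, so the sign is −

1. 75.542167, -76.995833
2. -15.669500, -0.592332
3. -54.814500, -53.063200
4. 74.534333, -0.381977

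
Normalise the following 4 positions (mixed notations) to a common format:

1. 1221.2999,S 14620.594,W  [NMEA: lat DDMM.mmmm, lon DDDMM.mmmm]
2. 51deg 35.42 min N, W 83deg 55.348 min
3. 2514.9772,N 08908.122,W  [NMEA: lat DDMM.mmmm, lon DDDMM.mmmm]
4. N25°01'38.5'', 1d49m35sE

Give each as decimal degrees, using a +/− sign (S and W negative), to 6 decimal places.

Point 1:
  Lat: degrees = first 2 digits = 12, minutes = 21.2999; 12 + 21.2999/60 = 12.3549983
  S → negative
  λ: split at 3 digits → 146° and 20.594′; 146 + 20.594/60 = 146.3432333
  W → negative
Point 2:
  Lat: 51 + 35.42/60 = 51.5903333
  N ⇒ keep positive
  λ: 83 + 55.348/60 = 83.9224667
  W → negative
Point 3:
  Latitude: degrees = first 2 digits = 25, minutes = 14.9772; 25 + 14.9772/60 = 25.2496200
  N ⇒ keep positive
  Longitude: split at 3 digits → 089° and 8.122′; 89 + 8.122/60 = 89.1353667
  hemisphere W, so the sign is −
Point 4:
  Lat: 25° + 1/60 + 38.5/3600 = 25 + 0.016667 + 0.010694 = 25.0273611
  N → positive
  λ: 1° + 49/60 + 35/3600 = 1 + 0.816667 + 0.009722 = 1.8263889
  E → positive

1. -12.354998, -146.343233
2. 51.590333, -83.922467
3. 25.249620, -89.135367
4. 25.027361, 1.826389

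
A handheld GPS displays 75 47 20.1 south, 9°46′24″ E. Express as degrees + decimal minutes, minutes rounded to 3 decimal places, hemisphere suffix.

75° 47.335′ S, 9° 46.400′ E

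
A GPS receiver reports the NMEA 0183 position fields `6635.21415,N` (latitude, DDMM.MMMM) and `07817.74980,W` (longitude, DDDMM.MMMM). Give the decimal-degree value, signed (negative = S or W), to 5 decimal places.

66.58690, -78.29583

Latitude: degrees = first 2 digits = 66, minutes = 35.21415; 66 + 35.21415/60 = 66.586903
N ⇒ keep positive
Longitude: degrees = first 3 digits = 78, minutes = 17.7498; 78 + 17.7498/60 = 78.295830
W ⇒ negate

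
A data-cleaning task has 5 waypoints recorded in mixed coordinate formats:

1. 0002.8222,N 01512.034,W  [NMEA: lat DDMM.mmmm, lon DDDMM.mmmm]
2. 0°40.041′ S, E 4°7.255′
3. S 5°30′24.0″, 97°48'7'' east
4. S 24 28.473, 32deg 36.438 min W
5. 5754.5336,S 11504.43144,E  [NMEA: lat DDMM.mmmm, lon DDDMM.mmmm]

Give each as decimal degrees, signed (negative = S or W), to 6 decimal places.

Point 1:
  Latitude: split at 2 digits → 00° and 2.8222′; 0 + 2.8222/60 = 0.0470367
  N → positive
  Lon: degrees = first 3 digits = 15, minutes = 12.034; 15 + 12.034/60 = 15.2005667
  W → negative
Point 2:
  Lat: 40.041′ = 0.667350°; total 0.6673500
  hemisphere S, so the sign is −
  λ: 4 + 7.255/60 = 4.1209167
  E → positive
Point 3:
  φ: 5 + 30/60 + 24/3600 = 5.5066667
  hemisphere S, so the sign is −
  Lon: 48′ + 7″ = 48.11667′; 97 + 48.11667/60 = 97.8019444
  E ⇒ keep positive
Point 4:
  Latitude: 24 + 28.473/60 = 24.4745500
  hemisphere S, so the sign is −
  λ: 36.438′ = 0.607300°; total 32.6073000
  W → negative
Point 5:
  Latitude: split at 2 digits → 57° and 54.5336′; 57 + 54.5336/60 = 57.9088933
  hemisphere S, so the sign is −
  Longitude: degrees = first 3 digits = 115, minutes = 4.43144; 115 + 4.43144/60 = 115.0738573
  E → positive

1. 0.047037, -15.200567
2. -0.667350, 4.120917
3. -5.506667, 97.801944
4. -24.474550, -32.607300
5. -57.908893, 115.073857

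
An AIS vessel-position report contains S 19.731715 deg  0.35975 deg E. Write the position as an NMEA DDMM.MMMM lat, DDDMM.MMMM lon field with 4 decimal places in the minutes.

1943.9029,S / 00021.5850,E

Lat: fractional part 0.731715 → 43.902900 minutes
Lon: fractional part 0.359750 → 21.585000 minutes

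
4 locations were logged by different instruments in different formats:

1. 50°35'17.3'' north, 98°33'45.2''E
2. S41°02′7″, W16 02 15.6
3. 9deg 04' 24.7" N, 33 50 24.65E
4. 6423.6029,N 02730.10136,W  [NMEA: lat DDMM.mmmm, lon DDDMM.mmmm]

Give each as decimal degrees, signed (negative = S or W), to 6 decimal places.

Point 1:
  φ: 35′ + 17.3″ = 35.28833′; 50 + 35.28833/60 = 50.5881389
  N → positive
  Longitude: 98 + 33/60 + 45.2/3600 = 98.5625556
  E ⇒ keep positive
Point 2:
  Latitude: 41 + 2/60 + 7/3600 = 41.0352778
  S ⇒ negate
  λ: 2′ + 15.6″ = 2.26000′; 16 + 2.26000/60 = 16.0376667
  W ⇒ negate
Point 3:
  Latitude: 9 + 4/60 + 24.7/3600 = 9.0735278
  N → positive
  Longitude: 33 + 50/60 + 24.65/3600 = 33.8401806
  E → positive
Point 4:
  Latitude: split at 2 digits → 64° and 23.6029′; 64 + 23.6029/60 = 64.3933817
  N ⇒ keep positive
  Lon: degrees = first 3 digits = 27, minutes = 30.10136; 27 + 30.10136/60 = 27.5016893
  W → negative

1. 50.588139, 98.562556
2. -41.035278, -16.037667
3. 9.073528, 33.840181
4. 64.393382, -27.501689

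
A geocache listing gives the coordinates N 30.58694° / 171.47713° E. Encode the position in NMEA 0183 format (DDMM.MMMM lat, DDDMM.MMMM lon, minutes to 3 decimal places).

Latitude: 30° + 0.586940 × 60 = 30° 35.21640′
Longitude: minutes = (171.477130 − 171) × 60 = 28.62780

3035.216,N / 17128.628,E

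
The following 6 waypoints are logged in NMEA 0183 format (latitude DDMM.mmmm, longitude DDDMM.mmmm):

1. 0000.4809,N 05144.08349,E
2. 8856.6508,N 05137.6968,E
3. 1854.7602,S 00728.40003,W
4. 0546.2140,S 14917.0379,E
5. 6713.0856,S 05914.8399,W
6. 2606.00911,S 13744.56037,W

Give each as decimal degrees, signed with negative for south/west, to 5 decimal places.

Point 1:
  Lat: split at 2 digits → 00° and 0.4809′; 0 + 0.4809/60 = 0.008015
  N ⇒ keep positive
  λ: split at 3 digits → 051° and 44.08349′; 51 + 44.08349/60 = 51.734725
  E ⇒ keep positive
Point 2:
  φ: split at 2 digits → 88° and 56.6508′; 88 + 56.6508/60 = 88.944180
  N → positive
  λ: degrees = first 3 digits = 51, minutes = 37.6968; 51 + 37.6968/60 = 51.628280
  E ⇒ keep positive
Point 3:
  Latitude: degrees = first 2 digits = 18, minutes = 54.7602; 18 + 54.7602/60 = 18.912670
  S ⇒ negate
  Lon: split at 3 digits → 007° and 28.40003′; 7 + 28.40003/60 = 7.473334
  W ⇒ negate
Point 4:
  Latitude: split at 2 digits → 05° and 46.214′; 5 + 46.214/60 = 5.770233
  S ⇒ negate
  Longitude: degrees = first 3 digits = 149, minutes = 17.0379; 149 + 17.0379/60 = 149.283965
  E → positive
Point 5:
  Lat: degrees = first 2 digits = 67, minutes = 13.0856; 67 + 13.0856/60 = 67.218093
  S → negative
  Lon: split at 3 digits → 059° and 14.8399′; 59 + 14.8399/60 = 59.247332
  W ⇒ negate
Point 6:
  Lat: split at 2 digits → 26° and 6.00911′; 26 + 6.00911/60 = 26.100152
  hemisphere S, so the sign is −
  Lon: degrees = first 3 digits = 137, minutes = 44.56037; 137 + 44.56037/60 = 137.742673
  W ⇒ negate

1. 0.00802, 51.73472
2. 88.94418, 51.62828
3. -18.91267, -7.47333
4. -5.77023, 149.28397
5. -67.21809, -59.24733
6. -26.10015, -137.74267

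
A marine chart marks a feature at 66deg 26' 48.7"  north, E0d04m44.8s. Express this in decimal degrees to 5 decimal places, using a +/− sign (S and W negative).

Latitude: 66 + 26/60 + 48.7/3600 = 66.446861
N → positive
Lon: 4′ + 44.8″ = 4.74667′; 0 + 4.74667/60 = 0.079111
E ⇒ keep positive

66.44686, 0.07911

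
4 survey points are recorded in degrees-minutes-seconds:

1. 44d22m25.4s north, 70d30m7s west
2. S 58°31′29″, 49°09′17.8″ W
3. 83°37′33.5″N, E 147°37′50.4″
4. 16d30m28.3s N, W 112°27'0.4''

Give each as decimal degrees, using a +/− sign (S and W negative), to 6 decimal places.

Point 1:
  Lat: 44 + 22/60 + 25.4/3600 = 44.3737222
  N → positive
  λ: 70° + 30/60 + 7/3600 = 70 + 0.500000 + 0.001944 = 70.5019444
  W → negative
Point 2:
  Latitude: 58 + 31/60 + 29/3600 = 58.5247222
  S → negative
  λ: 9′ + 17.8″ = 9.29667′; 49 + 9.29667/60 = 49.1549444
  W ⇒ negate
Point 3:
  φ: 83 + 37/60 + 33.5/3600 = 83.6259722
  N → positive
  λ: 147 + 37/60 + 50.4/3600 = 147.6306667
  E → positive
Point 4:
  Latitude: 16 + 30/60 + 28.3/3600 = 16.5078611
  N ⇒ keep positive
  Longitude: 112 + 27/60 + 0.4/3600 = 112.4501111
  W → negative

1. 44.373722, -70.501944
2. -58.524722, -49.154944
3. 83.625972, 147.630667
4. 16.507861, -112.450111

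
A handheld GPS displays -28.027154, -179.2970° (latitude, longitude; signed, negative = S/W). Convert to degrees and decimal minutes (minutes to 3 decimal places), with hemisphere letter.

Latitude is negative → S; |value| = 28.027154
Latitude: fractional part 0.027154 → 1.62924 minutes
Longitude is negative → W; |value| = 179.297000
Lon: minutes = (179.297000 − 179) × 60 = 17.82000

28° 1.629′ S, 179° 17.820′ W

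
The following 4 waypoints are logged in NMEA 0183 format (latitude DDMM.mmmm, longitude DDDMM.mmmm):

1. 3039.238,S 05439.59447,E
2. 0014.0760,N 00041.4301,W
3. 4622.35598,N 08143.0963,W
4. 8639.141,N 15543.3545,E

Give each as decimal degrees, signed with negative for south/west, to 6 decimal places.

1. -30.653967, 54.659908
2. 0.234600, -0.690502
3. 46.372600, -81.718272
4. 86.652350, 155.722575

Point 1:
  Lat: split at 2 digits → 30° and 39.238′; 30 + 39.238/60 = 30.6539667
  S → negative
  Longitude: split at 3 digits → 054° and 39.59447′; 54 + 39.59447/60 = 54.6599078
  E ⇒ keep positive
Point 2:
  φ: split at 2 digits → 00° and 14.076′; 0 + 14.076/60 = 0.2346000
  N → positive
  Longitude: degrees = first 3 digits = 0, minutes = 41.4301; 0 + 41.4301/60 = 0.6905017
  hemisphere W, so the sign is −
Point 3:
  Latitude: split at 2 digits → 46° and 22.35598′; 46 + 22.35598/60 = 46.3725997
  N → positive
  λ: split at 3 digits → 081° and 43.0963′; 81 + 43.0963/60 = 81.7182717
  W ⇒ negate
Point 4:
  φ: split at 2 digits → 86° and 39.141′; 86 + 39.141/60 = 86.6523500
  N → positive
  Lon: split at 3 digits → 155° and 43.3545′; 155 + 43.3545/60 = 155.7225750
  E → positive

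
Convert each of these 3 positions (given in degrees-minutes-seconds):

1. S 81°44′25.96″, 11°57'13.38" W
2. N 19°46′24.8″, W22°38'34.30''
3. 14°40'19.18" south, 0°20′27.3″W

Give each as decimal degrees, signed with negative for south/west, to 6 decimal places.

1. -81.740544, -11.953717
2. 19.773556, -22.642861
3. -14.671994, -0.340917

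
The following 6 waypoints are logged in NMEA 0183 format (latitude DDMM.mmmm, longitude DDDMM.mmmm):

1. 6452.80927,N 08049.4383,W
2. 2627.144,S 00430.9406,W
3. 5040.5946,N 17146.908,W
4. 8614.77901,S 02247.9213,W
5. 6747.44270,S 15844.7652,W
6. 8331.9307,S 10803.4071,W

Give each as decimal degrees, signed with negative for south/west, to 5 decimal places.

Point 1:
  Latitude: split at 2 digits → 64° and 52.80927′; 64 + 52.80927/60 = 64.880155
  N → positive
  λ: split at 3 digits → 080° and 49.4383′; 80 + 49.4383/60 = 80.823972
  hemisphere W, so the sign is −
Point 2:
  Latitude: split at 2 digits → 26° and 27.144′; 26 + 27.144/60 = 26.452400
  S → negative
  Longitude: degrees = first 3 digits = 4, minutes = 30.9406; 4 + 30.9406/60 = 4.515677
  W → negative
Point 3:
  Latitude: degrees = first 2 digits = 50, minutes = 40.5946; 50 + 40.5946/60 = 50.676577
  N → positive
  Longitude: degrees = first 3 digits = 171, minutes = 46.908; 171 + 46.908/60 = 171.781800
  hemisphere W, so the sign is −
Point 4:
  Lat: degrees = first 2 digits = 86, minutes = 14.77901; 86 + 14.77901/60 = 86.246317
  S → negative
  Lon: split at 3 digits → 022° and 47.9213′; 22 + 47.9213/60 = 22.798688
  hemisphere W, so the sign is −
Point 5:
  Lat: degrees = first 2 digits = 67, minutes = 47.4427; 67 + 47.4427/60 = 67.790712
  hemisphere S, so the sign is −
  Lon: split at 3 digits → 158° and 44.7652′; 158 + 44.7652/60 = 158.746087
  hemisphere W, so the sign is −
Point 6:
  φ: split at 2 digits → 83° and 31.9307′; 83 + 31.9307/60 = 83.532178
  S ⇒ negate
  Lon: degrees = first 3 digits = 108, minutes = 3.4071; 108 + 3.4071/60 = 108.056785
  hemisphere W, so the sign is −

1. 64.88015, -80.82397
2. -26.45240, -4.51568
3. 50.67658, -171.78180
4. -86.24632, -22.79869
5. -67.79071, -158.74609
6. -83.53218, -108.05679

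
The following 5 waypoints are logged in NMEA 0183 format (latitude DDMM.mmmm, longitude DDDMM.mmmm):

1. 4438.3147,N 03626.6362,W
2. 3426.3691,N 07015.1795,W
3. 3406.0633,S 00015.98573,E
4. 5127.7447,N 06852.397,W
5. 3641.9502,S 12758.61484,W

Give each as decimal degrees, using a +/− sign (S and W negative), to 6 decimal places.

1. 44.638578, -36.443937
2. 34.439485, -70.252992
3. -34.101055, 0.266429
4. 51.462412, -68.873283
5. -36.699170, -127.976914

Point 1:
  Lat: degrees = first 2 digits = 44, minutes = 38.3147; 44 + 38.3147/60 = 44.6385783
  N ⇒ keep positive
  λ: split at 3 digits → 036° and 26.6362′; 36 + 26.6362/60 = 36.4439367
  hemisphere W, so the sign is −
Point 2:
  Latitude: degrees = first 2 digits = 34, minutes = 26.3691; 34 + 26.3691/60 = 34.4394850
  N → positive
  Longitude: degrees = first 3 digits = 70, minutes = 15.1795; 70 + 15.1795/60 = 70.2529917
  W → negative
Point 3:
  Lat: degrees = first 2 digits = 34, minutes = 6.0633; 34 + 6.0633/60 = 34.1010550
  S ⇒ negate
  λ: split at 3 digits → 000° and 15.98573′; 0 + 15.98573/60 = 0.2664288
  E → positive
Point 4:
  Latitude: degrees = first 2 digits = 51, minutes = 27.7447; 51 + 27.7447/60 = 51.4624117
  N → positive
  Lon: split at 3 digits → 068° and 52.397′; 68 + 52.397/60 = 68.8732833
  W → negative
Point 5:
  Latitude: split at 2 digits → 36° and 41.9502′; 36 + 41.9502/60 = 36.6991700
  S → negative
  λ: degrees = first 3 digits = 127, minutes = 58.61484; 127 + 58.61484/60 = 127.9769140
  hemisphere W, so the sign is −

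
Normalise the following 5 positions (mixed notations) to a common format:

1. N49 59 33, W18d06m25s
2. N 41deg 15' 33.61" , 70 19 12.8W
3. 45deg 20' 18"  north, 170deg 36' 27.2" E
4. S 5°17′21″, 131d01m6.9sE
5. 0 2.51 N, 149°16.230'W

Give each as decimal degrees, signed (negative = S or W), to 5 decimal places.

1. 49.99250, -18.10694
2. 41.25934, -70.32022
3. 45.33833, 170.60756
4. -5.28917, 131.01858
5. 0.04183, -149.27050

Point 1:
  Latitude: 59′ + 33″ = 59.55000′; 49 + 59.55000/60 = 49.992500
  N → positive
  λ: 18° + 6/60 + 25/3600 = 18 + 0.100000 + 0.006944 = 18.106944
  hemisphere W, so the sign is −
Point 2:
  Lat: 41° + 15/60 + 33.61/3600 = 41 + 0.250000 + 0.009336 = 41.259336
  N ⇒ keep positive
  λ: 19′ + 12.8″ = 19.21333′; 70 + 19.21333/60 = 70.320222
  W → negative
Point 3:
  Latitude: 45° + 20/60 + 18/3600 = 45 + 0.333333 + 0.005000 = 45.338333
  N → positive
  Lon: 36′ + 27.2″ = 36.45333′; 170 + 36.45333/60 = 170.607556
  E ⇒ keep positive
Point 4:
  φ: 5° + 17/60 + 21/3600 = 5 + 0.283333 + 0.005833 = 5.289167
  S ⇒ negate
  λ: 131° + 1/60 + 6.9/3600 = 131 + 0.016667 + 0.001917 = 131.018583
  E ⇒ keep positive
Point 5:
  Lat: 0 + 2.51/60 = 0.041833
  N ⇒ keep positive
  Longitude: 149 + 16.23/60 = 149.270500
  W ⇒ negate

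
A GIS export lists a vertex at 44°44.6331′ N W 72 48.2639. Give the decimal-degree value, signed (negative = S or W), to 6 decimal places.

44.743885, -72.804398

φ: 44.6331′ = 0.743885°; total 44.7438850
N → positive
Longitude: 72 + 48.2639/60 = 72.8043983
hemisphere W, so the sign is −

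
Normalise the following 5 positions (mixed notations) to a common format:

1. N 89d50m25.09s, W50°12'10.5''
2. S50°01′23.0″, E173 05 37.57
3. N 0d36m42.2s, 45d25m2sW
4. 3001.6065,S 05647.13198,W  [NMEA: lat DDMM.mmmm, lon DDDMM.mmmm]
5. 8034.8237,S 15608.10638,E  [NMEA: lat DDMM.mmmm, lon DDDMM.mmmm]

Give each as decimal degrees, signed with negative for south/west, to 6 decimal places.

1. 89.840303, -50.202917
2. -50.023056, 173.093769
3. 0.611722, -45.417222
4. -30.026775, -56.785533
5. -80.580395, 156.135106

Point 1:
  Latitude: 89 + 50/60 + 25.09/3600 = 89.8403028
  N ⇒ keep positive
  λ: 12′ + 10.5″ = 12.17500′; 50 + 12.17500/60 = 50.2029167
  W → negative
Point 2:
  Latitude: 50 + 1/60 + 23/3600 = 50.0230556
  hemisphere S, so the sign is −
  λ: 173° + 5/60 + 37.57/3600 = 173 + 0.083333 + 0.010436 = 173.0937694
  E → positive
Point 3:
  Latitude: 0° + 36/60 + 42.2/3600 = 0 + 0.600000 + 0.011722 = 0.6117222
  N ⇒ keep positive
  Longitude: 25′ + 2″ = 25.03333′; 45 + 25.03333/60 = 45.4172222
  W ⇒ negate
Point 4:
  φ: split at 2 digits → 30° and 1.6065′; 30 + 1.6065/60 = 30.0267750
  S ⇒ negate
  λ: split at 3 digits → 056° and 47.13198′; 56 + 47.13198/60 = 56.7855330
  W ⇒ negate
Point 5:
  Lat: split at 2 digits → 80° and 34.8237′; 80 + 34.8237/60 = 80.5803950
  hemisphere S, so the sign is −
  Longitude: split at 3 digits → 156° and 8.10638′; 156 + 8.10638/60 = 156.1351063
  E → positive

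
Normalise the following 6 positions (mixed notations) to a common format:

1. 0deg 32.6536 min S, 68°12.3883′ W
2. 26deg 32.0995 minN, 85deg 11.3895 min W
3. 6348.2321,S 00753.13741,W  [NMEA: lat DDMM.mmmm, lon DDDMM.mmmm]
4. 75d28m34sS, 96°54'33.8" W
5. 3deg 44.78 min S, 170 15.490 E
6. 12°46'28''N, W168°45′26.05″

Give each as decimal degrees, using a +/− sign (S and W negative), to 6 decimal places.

1. -0.544227, -68.206472
2. 26.534992, -85.189825
3. -63.803868, -7.885624
4. -75.476111, -96.909389
5. -3.746333, 170.258167
6. 12.774444, -168.757236

Point 1:
  Latitude: 0 + 32.6536/60 = 0.5442267
  hemisphere S, so the sign is −
  Lon: 68 + 12.3883/60 = 68.2064717
  W → negative
Point 2:
  Lat: 26 + 32.0995/60 = 26.5349917
  N ⇒ keep positive
  Lon: 85 + 11.3895/60 = 85.1898250
  W ⇒ negate
Point 3:
  φ: degrees = first 2 digits = 63, minutes = 48.2321; 63 + 48.2321/60 = 63.8038683
  hemisphere S, so the sign is −
  λ: split at 3 digits → 007° and 53.13741′; 7 + 53.13741/60 = 7.8856235
  hemisphere W, so the sign is −
Point 4:
  Lat: 75° + 28/60 + 34/3600 = 75 + 0.466667 + 0.009444 = 75.4761111
  S ⇒ negate
  Lon: 96 + 54/60 + 33.8/3600 = 96.9093889
  W ⇒ negate
Point 5:
  φ: 3 + 44.78/60 = 3.7463333
  hemisphere S, so the sign is −
  λ: 15.49′ = 0.258167°; total 170.2581667
  E → positive
Point 6:
  φ: 46′ + 28″ = 46.46667′; 12 + 46.46667/60 = 12.7744444
  N ⇒ keep positive
  λ: 168 + 45/60 + 26.05/3600 = 168.7572361
  W ⇒ negate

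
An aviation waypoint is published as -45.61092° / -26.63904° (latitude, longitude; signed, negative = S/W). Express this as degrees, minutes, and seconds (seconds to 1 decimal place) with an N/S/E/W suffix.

Latitude is negative → S; |value| = 45.610920
Latitude: whole degrees 45; 36.65520′ → 36′ and 39.312″
Longitude is negative → W; |value| = 26.639040
λ: whole degrees 26; 38.34240′ → 38′ and 20.544″

45°36′39.3″ S, 26°38′20.5″ W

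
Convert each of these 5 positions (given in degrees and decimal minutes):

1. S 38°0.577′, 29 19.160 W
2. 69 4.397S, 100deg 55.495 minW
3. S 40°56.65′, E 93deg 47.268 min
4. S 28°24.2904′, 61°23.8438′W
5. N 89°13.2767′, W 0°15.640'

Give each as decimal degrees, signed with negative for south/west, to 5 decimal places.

Point 1:
  Lat: 38 + 0.577/60 = 38.009617
  hemisphere S, so the sign is −
  Longitude: 29 + 19.16/60 = 29.319333
  W ⇒ negate
Point 2:
  φ: 4.397′ = 0.073283°; total 69.073283
  S → negative
  λ: 100 + 55.495/60 = 100.924917
  hemisphere W, so the sign is −
Point 3:
  φ: 40 + 56.65/60 = 40.944167
  S ⇒ negate
  λ: 93 + 47.268/60 = 93.787800
  E → positive
Point 4:
  φ: 24.2904′ = 0.404840°; total 28.404840
  S ⇒ negate
  Longitude: 61 + 23.8438/60 = 61.397397
  hemisphere W, so the sign is −
Point 5:
  Lat: 13.2767′ = 0.221278°; total 89.221278
  N → positive
  λ: 0 + 15.64/60 = 0.260667
  W ⇒ negate

1. -38.00962, -29.31933
2. -69.07328, -100.92492
3. -40.94417, 93.78780
4. -28.40484, -61.39740
5. 89.22128, -0.26067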